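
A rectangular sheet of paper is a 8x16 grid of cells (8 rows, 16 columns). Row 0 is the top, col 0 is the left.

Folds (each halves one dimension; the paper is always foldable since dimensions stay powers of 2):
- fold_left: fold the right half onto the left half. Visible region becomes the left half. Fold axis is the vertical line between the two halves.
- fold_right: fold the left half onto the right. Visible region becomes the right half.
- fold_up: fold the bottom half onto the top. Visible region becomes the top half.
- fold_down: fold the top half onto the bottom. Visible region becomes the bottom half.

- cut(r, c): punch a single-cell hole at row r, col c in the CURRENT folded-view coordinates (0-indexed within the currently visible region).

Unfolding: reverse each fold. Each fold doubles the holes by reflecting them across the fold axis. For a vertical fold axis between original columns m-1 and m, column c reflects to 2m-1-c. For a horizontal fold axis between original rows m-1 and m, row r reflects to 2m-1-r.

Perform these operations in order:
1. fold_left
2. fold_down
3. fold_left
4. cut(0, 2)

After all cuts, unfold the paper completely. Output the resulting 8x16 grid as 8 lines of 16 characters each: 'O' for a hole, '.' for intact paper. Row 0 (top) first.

Answer: ................
................
................
..O..O....O..O..
..O..O....O..O..
................
................
................

Derivation:
Op 1 fold_left: fold axis v@8; visible region now rows[0,8) x cols[0,8) = 8x8
Op 2 fold_down: fold axis h@4; visible region now rows[4,8) x cols[0,8) = 4x8
Op 3 fold_left: fold axis v@4; visible region now rows[4,8) x cols[0,4) = 4x4
Op 4 cut(0, 2): punch at orig (4,2); cuts so far [(4, 2)]; region rows[4,8) x cols[0,4) = 4x4
Unfold 1 (reflect across v@4): 2 holes -> [(4, 2), (4, 5)]
Unfold 2 (reflect across h@4): 4 holes -> [(3, 2), (3, 5), (4, 2), (4, 5)]
Unfold 3 (reflect across v@8): 8 holes -> [(3, 2), (3, 5), (3, 10), (3, 13), (4, 2), (4, 5), (4, 10), (4, 13)]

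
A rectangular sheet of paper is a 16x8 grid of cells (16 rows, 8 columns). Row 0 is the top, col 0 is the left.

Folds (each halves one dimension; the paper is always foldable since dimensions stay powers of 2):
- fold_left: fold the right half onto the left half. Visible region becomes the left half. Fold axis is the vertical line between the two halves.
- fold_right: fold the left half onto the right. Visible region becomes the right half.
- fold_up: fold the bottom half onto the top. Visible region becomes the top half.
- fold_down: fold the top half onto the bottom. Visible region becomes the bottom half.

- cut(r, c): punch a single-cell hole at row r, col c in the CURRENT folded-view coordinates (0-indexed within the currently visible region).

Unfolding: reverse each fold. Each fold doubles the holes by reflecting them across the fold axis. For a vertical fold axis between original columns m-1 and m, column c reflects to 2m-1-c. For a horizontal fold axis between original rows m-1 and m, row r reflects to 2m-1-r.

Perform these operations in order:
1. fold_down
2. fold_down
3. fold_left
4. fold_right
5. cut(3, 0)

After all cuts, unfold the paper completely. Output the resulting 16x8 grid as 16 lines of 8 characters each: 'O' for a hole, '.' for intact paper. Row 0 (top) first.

Op 1 fold_down: fold axis h@8; visible region now rows[8,16) x cols[0,8) = 8x8
Op 2 fold_down: fold axis h@12; visible region now rows[12,16) x cols[0,8) = 4x8
Op 3 fold_left: fold axis v@4; visible region now rows[12,16) x cols[0,4) = 4x4
Op 4 fold_right: fold axis v@2; visible region now rows[12,16) x cols[2,4) = 4x2
Op 5 cut(3, 0): punch at orig (15,2); cuts so far [(15, 2)]; region rows[12,16) x cols[2,4) = 4x2
Unfold 1 (reflect across v@2): 2 holes -> [(15, 1), (15, 2)]
Unfold 2 (reflect across v@4): 4 holes -> [(15, 1), (15, 2), (15, 5), (15, 6)]
Unfold 3 (reflect across h@12): 8 holes -> [(8, 1), (8, 2), (8, 5), (8, 6), (15, 1), (15, 2), (15, 5), (15, 6)]
Unfold 4 (reflect across h@8): 16 holes -> [(0, 1), (0, 2), (0, 5), (0, 6), (7, 1), (7, 2), (7, 5), (7, 6), (8, 1), (8, 2), (8, 5), (8, 6), (15, 1), (15, 2), (15, 5), (15, 6)]

Answer: .OO..OO.
........
........
........
........
........
........
.OO..OO.
.OO..OO.
........
........
........
........
........
........
.OO..OO.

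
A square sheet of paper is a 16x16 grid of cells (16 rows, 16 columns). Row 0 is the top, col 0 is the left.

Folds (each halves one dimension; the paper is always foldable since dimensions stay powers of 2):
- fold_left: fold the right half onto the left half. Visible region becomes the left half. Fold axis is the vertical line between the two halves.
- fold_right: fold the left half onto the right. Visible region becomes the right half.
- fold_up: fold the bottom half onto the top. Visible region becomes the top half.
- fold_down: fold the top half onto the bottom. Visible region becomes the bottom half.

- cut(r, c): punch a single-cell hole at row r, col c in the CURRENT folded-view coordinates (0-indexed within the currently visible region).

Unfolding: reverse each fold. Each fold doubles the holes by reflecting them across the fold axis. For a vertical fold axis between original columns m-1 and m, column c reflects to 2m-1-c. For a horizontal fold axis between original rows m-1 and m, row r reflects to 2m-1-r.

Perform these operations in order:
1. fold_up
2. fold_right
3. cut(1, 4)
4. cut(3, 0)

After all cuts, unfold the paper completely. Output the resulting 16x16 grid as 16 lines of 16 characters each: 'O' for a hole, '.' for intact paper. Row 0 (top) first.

Answer: ................
...O........O...
................
.......OO.......
................
................
................
................
................
................
................
................
.......OO.......
................
...O........O...
................

Derivation:
Op 1 fold_up: fold axis h@8; visible region now rows[0,8) x cols[0,16) = 8x16
Op 2 fold_right: fold axis v@8; visible region now rows[0,8) x cols[8,16) = 8x8
Op 3 cut(1, 4): punch at orig (1,12); cuts so far [(1, 12)]; region rows[0,8) x cols[8,16) = 8x8
Op 4 cut(3, 0): punch at orig (3,8); cuts so far [(1, 12), (3, 8)]; region rows[0,8) x cols[8,16) = 8x8
Unfold 1 (reflect across v@8): 4 holes -> [(1, 3), (1, 12), (3, 7), (3, 8)]
Unfold 2 (reflect across h@8): 8 holes -> [(1, 3), (1, 12), (3, 7), (3, 8), (12, 7), (12, 8), (14, 3), (14, 12)]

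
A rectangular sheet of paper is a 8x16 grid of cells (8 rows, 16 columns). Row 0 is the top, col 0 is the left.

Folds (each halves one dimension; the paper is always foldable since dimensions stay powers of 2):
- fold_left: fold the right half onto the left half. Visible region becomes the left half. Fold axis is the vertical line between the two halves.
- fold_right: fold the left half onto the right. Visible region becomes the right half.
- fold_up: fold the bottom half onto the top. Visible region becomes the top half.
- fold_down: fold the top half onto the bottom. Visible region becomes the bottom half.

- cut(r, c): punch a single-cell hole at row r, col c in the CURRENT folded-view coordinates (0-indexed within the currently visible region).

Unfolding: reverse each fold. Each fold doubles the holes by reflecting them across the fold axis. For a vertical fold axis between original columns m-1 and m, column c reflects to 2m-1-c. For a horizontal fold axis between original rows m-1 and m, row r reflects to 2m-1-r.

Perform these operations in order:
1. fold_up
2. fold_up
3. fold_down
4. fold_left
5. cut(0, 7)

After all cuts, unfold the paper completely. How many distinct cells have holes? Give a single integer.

Op 1 fold_up: fold axis h@4; visible region now rows[0,4) x cols[0,16) = 4x16
Op 2 fold_up: fold axis h@2; visible region now rows[0,2) x cols[0,16) = 2x16
Op 3 fold_down: fold axis h@1; visible region now rows[1,2) x cols[0,16) = 1x16
Op 4 fold_left: fold axis v@8; visible region now rows[1,2) x cols[0,8) = 1x8
Op 5 cut(0, 7): punch at orig (1,7); cuts so far [(1, 7)]; region rows[1,2) x cols[0,8) = 1x8
Unfold 1 (reflect across v@8): 2 holes -> [(1, 7), (1, 8)]
Unfold 2 (reflect across h@1): 4 holes -> [(0, 7), (0, 8), (1, 7), (1, 8)]
Unfold 3 (reflect across h@2): 8 holes -> [(0, 7), (0, 8), (1, 7), (1, 8), (2, 7), (2, 8), (3, 7), (3, 8)]
Unfold 4 (reflect across h@4): 16 holes -> [(0, 7), (0, 8), (1, 7), (1, 8), (2, 7), (2, 8), (3, 7), (3, 8), (4, 7), (4, 8), (5, 7), (5, 8), (6, 7), (6, 8), (7, 7), (7, 8)]

Answer: 16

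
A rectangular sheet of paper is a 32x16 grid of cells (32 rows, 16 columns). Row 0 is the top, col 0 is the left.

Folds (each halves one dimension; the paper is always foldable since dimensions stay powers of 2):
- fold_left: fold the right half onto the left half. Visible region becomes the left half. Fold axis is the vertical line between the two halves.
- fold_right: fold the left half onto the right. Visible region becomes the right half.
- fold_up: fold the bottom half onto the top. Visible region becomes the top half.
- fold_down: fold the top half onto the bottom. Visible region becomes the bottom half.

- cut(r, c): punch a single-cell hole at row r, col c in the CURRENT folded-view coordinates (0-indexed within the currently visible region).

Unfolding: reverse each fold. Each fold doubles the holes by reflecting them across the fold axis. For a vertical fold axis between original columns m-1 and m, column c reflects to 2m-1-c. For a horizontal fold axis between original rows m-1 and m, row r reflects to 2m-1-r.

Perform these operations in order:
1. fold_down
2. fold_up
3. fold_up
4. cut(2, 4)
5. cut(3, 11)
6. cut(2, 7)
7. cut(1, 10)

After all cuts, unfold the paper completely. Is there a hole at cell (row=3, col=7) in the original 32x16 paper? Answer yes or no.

Answer: no

Derivation:
Op 1 fold_down: fold axis h@16; visible region now rows[16,32) x cols[0,16) = 16x16
Op 2 fold_up: fold axis h@24; visible region now rows[16,24) x cols[0,16) = 8x16
Op 3 fold_up: fold axis h@20; visible region now rows[16,20) x cols[0,16) = 4x16
Op 4 cut(2, 4): punch at orig (18,4); cuts so far [(18, 4)]; region rows[16,20) x cols[0,16) = 4x16
Op 5 cut(3, 11): punch at orig (19,11); cuts so far [(18, 4), (19, 11)]; region rows[16,20) x cols[0,16) = 4x16
Op 6 cut(2, 7): punch at orig (18,7); cuts so far [(18, 4), (18, 7), (19, 11)]; region rows[16,20) x cols[0,16) = 4x16
Op 7 cut(1, 10): punch at orig (17,10); cuts so far [(17, 10), (18, 4), (18, 7), (19, 11)]; region rows[16,20) x cols[0,16) = 4x16
Unfold 1 (reflect across h@20): 8 holes -> [(17, 10), (18, 4), (18, 7), (19, 11), (20, 11), (21, 4), (21, 7), (22, 10)]
Unfold 2 (reflect across h@24): 16 holes -> [(17, 10), (18, 4), (18, 7), (19, 11), (20, 11), (21, 4), (21, 7), (22, 10), (25, 10), (26, 4), (26, 7), (27, 11), (28, 11), (29, 4), (29, 7), (30, 10)]
Unfold 3 (reflect across h@16): 32 holes -> [(1, 10), (2, 4), (2, 7), (3, 11), (4, 11), (5, 4), (5, 7), (6, 10), (9, 10), (10, 4), (10, 7), (11, 11), (12, 11), (13, 4), (13, 7), (14, 10), (17, 10), (18, 4), (18, 7), (19, 11), (20, 11), (21, 4), (21, 7), (22, 10), (25, 10), (26, 4), (26, 7), (27, 11), (28, 11), (29, 4), (29, 7), (30, 10)]
Holes: [(1, 10), (2, 4), (2, 7), (3, 11), (4, 11), (5, 4), (5, 7), (6, 10), (9, 10), (10, 4), (10, 7), (11, 11), (12, 11), (13, 4), (13, 7), (14, 10), (17, 10), (18, 4), (18, 7), (19, 11), (20, 11), (21, 4), (21, 7), (22, 10), (25, 10), (26, 4), (26, 7), (27, 11), (28, 11), (29, 4), (29, 7), (30, 10)]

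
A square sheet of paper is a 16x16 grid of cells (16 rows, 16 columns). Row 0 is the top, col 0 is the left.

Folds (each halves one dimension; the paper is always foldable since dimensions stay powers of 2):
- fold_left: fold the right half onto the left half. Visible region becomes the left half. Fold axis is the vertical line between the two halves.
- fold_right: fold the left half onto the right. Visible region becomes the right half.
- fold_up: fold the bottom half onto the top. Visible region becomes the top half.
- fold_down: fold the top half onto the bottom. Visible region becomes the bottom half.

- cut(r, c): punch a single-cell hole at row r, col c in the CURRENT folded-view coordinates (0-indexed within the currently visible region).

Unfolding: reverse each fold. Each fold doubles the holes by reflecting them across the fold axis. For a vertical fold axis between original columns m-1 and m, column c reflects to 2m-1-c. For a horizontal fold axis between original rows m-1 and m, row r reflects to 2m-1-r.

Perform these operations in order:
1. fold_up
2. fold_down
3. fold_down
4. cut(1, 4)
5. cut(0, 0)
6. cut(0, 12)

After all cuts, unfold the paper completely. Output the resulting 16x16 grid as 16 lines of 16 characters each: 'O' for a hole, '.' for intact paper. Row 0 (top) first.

Op 1 fold_up: fold axis h@8; visible region now rows[0,8) x cols[0,16) = 8x16
Op 2 fold_down: fold axis h@4; visible region now rows[4,8) x cols[0,16) = 4x16
Op 3 fold_down: fold axis h@6; visible region now rows[6,8) x cols[0,16) = 2x16
Op 4 cut(1, 4): punch at orig (7,4); cuts so far [(7, 4)]; region rows[6,8) x cols[0,16) = 2x16
Op 5 cut(0, 0): punch at orig (6,0); cuts so far [(6, 0), (7, 4)]; region rows[6,8) x cols[0,16) = 2x16
Op 6 cut(0, 12): punch at orig (6,12); cuts so far [(6, 0), (6, 12), (7, 4)]; region rows[6,8) x cols[0,16) = 2x16
Unfold 1 (reflect across h@6): 6 holes -> [(4, 4), (5, 0), (5, 12), (6, 0), (6, 12), (7, 4)]
Unfold 2 (reflect across h@4): 12 holes -> [(0, 4), (1, 0), (1, 12), (2, 0), (2, 12), (3, 4), (4, 4), (5, 0), (5, 12), (6, 0), (6, 12), (7, 4)]
Unfold 3 (reflect across h@8): 24 holes -> [(0, 4), (1, 0), (1, 12), (2, 0), (2, 12), (3, 4), (4, 4), (5, 0), (5, 12), (6, 0), (6, 12), (7, 4), (8, 4), (9, 0), (9, 12), (10, 0), (10, 12), (11, 4), (12, 4), (13, 0), (13, 12), (14, 0), (14, 12), (15, 4)]

Answer: ....O...........
O...........O...
O...........O...
....O...........
....O...........
O...........O...
O...........O...
....O...........
....O...........
O...........O...
O...........O...
....O...........
....O...........
O...........O...
O...........O...
....O...........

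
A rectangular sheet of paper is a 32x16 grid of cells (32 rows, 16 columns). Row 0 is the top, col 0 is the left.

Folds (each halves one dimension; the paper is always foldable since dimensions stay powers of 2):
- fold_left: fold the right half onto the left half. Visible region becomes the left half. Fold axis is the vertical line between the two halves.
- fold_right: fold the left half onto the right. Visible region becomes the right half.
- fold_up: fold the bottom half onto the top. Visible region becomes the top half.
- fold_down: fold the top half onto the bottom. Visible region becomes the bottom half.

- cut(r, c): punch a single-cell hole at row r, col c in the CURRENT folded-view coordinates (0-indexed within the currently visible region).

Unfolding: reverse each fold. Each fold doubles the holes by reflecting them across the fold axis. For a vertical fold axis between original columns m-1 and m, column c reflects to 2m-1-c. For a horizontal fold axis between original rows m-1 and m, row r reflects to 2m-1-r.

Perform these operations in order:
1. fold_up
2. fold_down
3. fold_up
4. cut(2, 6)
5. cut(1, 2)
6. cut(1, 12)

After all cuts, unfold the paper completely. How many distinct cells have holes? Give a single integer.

Op 1 fold_up: fold axis h@16; visible region now rows[0,16) x cols[0,16) = 16x16
Op 2 fold_down: fold axis h@8; visible region now rows[8,16) x cols[0,16) = 8x16
Op 3 fold_up: fold axis h@12; visible region now rows[8,12) x cols[0,16) = 4x16
Op 4 cut(2, 6): punch at orig (10,6); cuts so far [(10, 6)]; region rows[8,12) x cols[0,16) = 4x16
Op 5 cut(1, 2): punch at orig (9,2); cuts so far [(9, 2), (10, 6)]; region rows[8,12) x cols[0,16) = 4x16
Op 6 cut(1, 12): punch at orig (9,12); cuts so far [(9, 2), (9, 12), (10, 6)]; region rows[8,12) x cols[0,16) = 4x16
Unfold 1 (reflect across h@12): 6 holes -> [(9, 2), (9, 12), (10, 6), (13, 6), (14, 2), (14, 12)]
Unfold 2 (reflect across h@8): 12 holes -> [(1, 2), (1, 12), (2, 6), (5, 6), (6, 2), (6, 12), (9, 2), (9, 12), (10, 6), (13, 6), (14, 2), (14, 12)]
Unfold 3 (reflect across h@16): 24 holes -> [(1, 2), (1, 12), (2, 6), (5, 6), (6, 2), (6, 12), (9, 2), (9, 12), (10, 6), (13, 6), (14, 2), (14, 12), (17, 2), (17, 12), (18, 6), (21, 6), (22, 2), (22, 12), (25, 2), (25, 12), (26, 6), (29, 6), (30, 2), (30, 12)]

Answer: 24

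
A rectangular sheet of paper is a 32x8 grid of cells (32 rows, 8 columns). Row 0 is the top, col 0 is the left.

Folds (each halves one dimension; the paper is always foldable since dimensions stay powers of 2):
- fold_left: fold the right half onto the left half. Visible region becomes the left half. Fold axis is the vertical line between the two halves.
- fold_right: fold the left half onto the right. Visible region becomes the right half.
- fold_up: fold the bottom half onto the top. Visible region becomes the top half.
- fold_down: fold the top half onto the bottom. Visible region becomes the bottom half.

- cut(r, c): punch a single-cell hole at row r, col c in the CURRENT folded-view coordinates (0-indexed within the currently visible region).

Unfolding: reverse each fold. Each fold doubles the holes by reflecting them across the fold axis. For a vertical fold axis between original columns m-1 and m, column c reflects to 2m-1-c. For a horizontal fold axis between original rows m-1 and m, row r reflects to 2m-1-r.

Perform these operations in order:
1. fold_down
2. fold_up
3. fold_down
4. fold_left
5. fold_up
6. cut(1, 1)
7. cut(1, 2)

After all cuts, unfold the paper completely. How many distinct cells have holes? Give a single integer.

Op 1 fold_down: fold axis h@16; visible region now rows[16,32) x cols[0,8) = 16x8
Op 2 fold_up: fold axis h@24; visible region now rows[16,24) x cols[0,8) = 8x8
Op 3 fold_down: fold axis h@20; visible region now rows[20,24) x cols[0,8) = 4x8
Op 4 fold_left: fold axis v@4; visible region now rows[20,24) x cols[0,4) = 4x4
Op 5 fold_up: fold axis h@22; visible region now rows[20,22) x cols[0,4) = 2x4
Op 6 cut(1, 1): punch at orig (21,1); cuts so far [(21, 1)]; region rows[20,22) x cols[0,4) = 2x4
Op 7 cut(1, 2): punch at orig (21,2); cuts so far [(21, 1), (21, 2)]; region rows[20,22) x cols[0,4) = 2x4
Unfold 1 (reflect across h@22): 4 holes -> [(21, 1), (21, 2), (22, 1), (22, 2)]
Unfold 2 (reflect across v@4): 8 holes -> [(21, 1), (21, 2), (21, 5), (21, 6), (22, 1), (22, 2), (22, 5), (22, 6)]
Unfold 3 (reflect across h@20): 16 holes -> [(17, 1), (17, 2), (17, 5), (17, 6), (18, 1), (18, 2), (18, 5), (18, 6), (21, 1), (21, 2), (21, 5), (21, 6), (22, 1), (22, 2), (22, 5), (22, 6)]
Unfold 4 (reflect across h@24): 32 holes -> [(17, 1), (17, 2), (17, 5), (17, 6), (18, 1), (18, 2), (18, 5), (18, 6), (21, 1), (21, 2), (21, 5), (21, 6), (22, 1), (22, 2), (22, 5), (22, 6), (25, 1), (25, 2), (25, 5), (25, 6), (26, 1), (26, 2), (26, 5), (26, 6), (29, 1), (29, 2), (29, 5), (29, 6), (30, 1), (30, 2), (30, 5), (30, 6)]
Unfold 5 (reflect across h@16): 64 holes -> [(1, 1), (1, 2), (1, 5), (1, 6), (2, 1), (2, 2), (2, 5), (2, 6), (5, 1), (5, 2), (5, 5), (5, 6), (6, 1), (6, 2), (6, 5), (6, 6), (9, 1), (9, 2), (9, 5), (9, 6), (10, 1), (10, 2), (10, 5), (10, 6), (13, 1), (13, 2), (13, 5), (13, 6), (14, 1), (14, 2), (14, 5), (14, 6), (17, 1), (17, 2), (17, 5), (17, 6), (18, 1), (18, 2), (18, 5), (18, 6), (21, 1), (21, 2), (21, 5), (21, 6), (22, 1), (22, 2), (22, 5), (22, 6), (25, 1), (25, 2), (25, 5), (25, 6), (26, 1), (26, 2), (26, 5), (26, 6), (29, 1), (29, 2), (29, 5), (29, 6), (30, 1), (30, 2), (30, 5), (30, 6)]

Answer: 64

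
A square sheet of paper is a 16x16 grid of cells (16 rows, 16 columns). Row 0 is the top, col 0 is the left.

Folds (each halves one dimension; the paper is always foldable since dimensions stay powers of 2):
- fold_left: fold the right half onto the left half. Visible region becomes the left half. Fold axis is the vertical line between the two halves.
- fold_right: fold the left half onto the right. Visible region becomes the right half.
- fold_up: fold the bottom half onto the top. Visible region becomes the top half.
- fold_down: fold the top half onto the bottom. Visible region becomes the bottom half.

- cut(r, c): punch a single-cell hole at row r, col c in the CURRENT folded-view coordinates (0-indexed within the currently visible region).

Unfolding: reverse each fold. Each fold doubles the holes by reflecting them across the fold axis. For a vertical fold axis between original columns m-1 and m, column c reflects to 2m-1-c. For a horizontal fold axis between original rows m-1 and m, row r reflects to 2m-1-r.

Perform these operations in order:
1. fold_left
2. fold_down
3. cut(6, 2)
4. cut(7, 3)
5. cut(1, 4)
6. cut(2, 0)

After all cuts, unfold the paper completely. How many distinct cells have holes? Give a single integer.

Answer: 16

Derivation:
Op 1 fold_left: fold axis v@8; visible region now rows[0,16) x cols[0,8) = 16x8
Op 2 fold_down: fold axis h@8; visible region now rows[8,16) x cols[0,8) = 8x8
Op 3 cut(6, 2): punch at orig (14,2); cuts so far [(14, 2)]; region rows[8,16) x cols[0,8) = 8x8
Op 4 cut(7, 3): punch at orig (15,3); cuts so far [(14, 2), (15, 3)]; region rows[8,16) x cols[0,8) = 8x8
Op 5 cut(1, 4): punch at orig (9,4); cuts so far [(9, 4), (14, 2), (15, 3)]; region rows[8,16) x cols[0,8) = 8x8
Op 6 cut(2, 0): punch at orig (10,0); cuts so far [(9, 4), (10, 0), (14, 2), (15, 3)]; region rows[8,16) x cols[0,8) = 8x8
Unfold 1 (reflect across h@8): 8 holes -> [(0, 3), (1, 2), (5, 0), (6, 4), (9, 4), (10, 0), (14, 2), (15, 3)]
Unfold 2 (reflect across v@8): 16 holes -> [(0, 3), (0, 12), (1, 2), (1, 13), (5, 0), (5, 15), (6, 4), (6, 11), (9, 4), (9, 11), (10, 0), (10, 15), (14, 2), (14, 13), (15, 3), (15, 12)]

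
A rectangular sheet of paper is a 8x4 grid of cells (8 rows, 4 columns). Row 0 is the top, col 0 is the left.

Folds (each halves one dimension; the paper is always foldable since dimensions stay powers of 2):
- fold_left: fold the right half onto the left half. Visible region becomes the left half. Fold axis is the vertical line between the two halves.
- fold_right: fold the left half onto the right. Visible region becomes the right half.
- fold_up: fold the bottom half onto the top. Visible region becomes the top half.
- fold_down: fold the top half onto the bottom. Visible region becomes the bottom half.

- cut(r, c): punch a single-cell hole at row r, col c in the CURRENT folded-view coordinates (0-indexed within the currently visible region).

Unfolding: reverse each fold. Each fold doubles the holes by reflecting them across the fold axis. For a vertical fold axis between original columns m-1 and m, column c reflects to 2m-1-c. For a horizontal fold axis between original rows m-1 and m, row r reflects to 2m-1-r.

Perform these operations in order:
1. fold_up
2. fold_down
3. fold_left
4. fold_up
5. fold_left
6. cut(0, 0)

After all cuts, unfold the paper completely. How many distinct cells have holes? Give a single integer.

Op 1 fold_up: fold axis h@4; visible region now rows[0,4) x cols[0,4) = 4x4
Op 2 fold_down: fold axis h@2; visible region now rows[2,4) x cols[0,4) = 2x4
Op 3 fold_left: fold axis v@2; visible region now rows[2,4) x cols[0,2) = 2x2
Op 4 fold_up: fold axis h@3; visible region now rows[2,3) x cols[0,2) = 1x2
Op 5 fold_left: fold axis v@1; visible region now rows[2,3) x cols[0,1) = 1x1
Op 6 cut(0, 0): punch at orig (2,0); cuts so far [(2, 0)]; region rows[2,3) x cols[0,1) = 1x1
Unfold 1 (reflect across v@1): 2 holes -> [(2, 0), (2, 1)]
Unfold 2 (reflect across h@3): 4 holes -> [(2, 0), (2, 1), (3, 0), (3, 1)]
Unfold 3 (reflect across v@2): 8 holes -> [(2, 0), (2, 1), (2, 2), (2, 3), (3, 0), (3, 1), (3, 2), (3, 3)]
Unfold 4 (reflect across h@2): 16 holes -> [(0, 0), (0, 1), (0, 2), (0, 3), (1, 0), (1, 1), (1, 2), (1, 3), (2, 0), (2, 1), (2, 2), (2, 3), (3, 0), (3, 1), (3, 2), (3, 3)]
Unfold 5 (reflect across h@4): 32 holes -> [(0, 0), (0, 1), (0, 2), (0, 3), (1, 0), (1, 1), (1, 2), (1, 3), (2, 0), (2, 1), (2, 2), (2, 3), (3, 0), (3, 1), (3, 2), (3, 3), (4, 0), (4, 1), (4, 2), (4, 3), (5, 0), (5, 1), (5, 2), (5, 3), (6, 0), (6, 1), (6, 2), (6, 3), (7, 0), (7, 1), (7, 2), (7, 3)]

Answer: 32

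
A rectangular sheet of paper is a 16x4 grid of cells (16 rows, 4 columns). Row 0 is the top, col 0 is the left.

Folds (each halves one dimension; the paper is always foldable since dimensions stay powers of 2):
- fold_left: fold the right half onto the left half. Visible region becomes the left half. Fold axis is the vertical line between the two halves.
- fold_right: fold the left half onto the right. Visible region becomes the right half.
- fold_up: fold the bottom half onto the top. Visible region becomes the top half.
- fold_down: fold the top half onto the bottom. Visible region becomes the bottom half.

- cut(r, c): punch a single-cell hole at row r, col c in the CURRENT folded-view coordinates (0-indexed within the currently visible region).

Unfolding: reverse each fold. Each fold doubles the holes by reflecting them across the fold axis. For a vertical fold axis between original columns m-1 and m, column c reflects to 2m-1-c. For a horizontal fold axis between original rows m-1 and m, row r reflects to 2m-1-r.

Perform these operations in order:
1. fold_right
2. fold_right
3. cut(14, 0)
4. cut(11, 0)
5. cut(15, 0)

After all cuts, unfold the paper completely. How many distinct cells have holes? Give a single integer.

Op 1 fold_right: fold axis v@2; visible region now rows[0,16) x cols[2,4) = 16x2
Op 2 fold_right: fold axis v@3; visible region now rows[0,16) x cols[3,4) = 16x1
Op 3 cut(14, 0): punch at orig (14,3); cuts so far [(14, 3)]; region rows[0,16) x cols[3,4) = 16x1
Op 4 cut(11, 0): punch at orig (11,3); cuts so far [(11, 3), (14, 3)]; region rows[0,16) x cols[3,4) = 16x1
Op 5 cut(15, 0): punch at orig (15,3); cuts so far [(11, 3), (14, 3), (15, 3)]; region rows[0,16) x cols[3,4) = 16x1
Unfold 1 (reflect across v@3): 6 holes -> [(11, 2), (11, 3), (14, 2), (14, 3), (15, 2), (15, 3)]
Unfold 2 (reflect across v@2): 12 holes -> [(11, 0), (11, 1), (11, 2), (11, 3), (14, 0), (14, 1), (14, 2), (14, 3), (15, 0), (15, 1), (15, 2), (15, 3)]

Answer: 12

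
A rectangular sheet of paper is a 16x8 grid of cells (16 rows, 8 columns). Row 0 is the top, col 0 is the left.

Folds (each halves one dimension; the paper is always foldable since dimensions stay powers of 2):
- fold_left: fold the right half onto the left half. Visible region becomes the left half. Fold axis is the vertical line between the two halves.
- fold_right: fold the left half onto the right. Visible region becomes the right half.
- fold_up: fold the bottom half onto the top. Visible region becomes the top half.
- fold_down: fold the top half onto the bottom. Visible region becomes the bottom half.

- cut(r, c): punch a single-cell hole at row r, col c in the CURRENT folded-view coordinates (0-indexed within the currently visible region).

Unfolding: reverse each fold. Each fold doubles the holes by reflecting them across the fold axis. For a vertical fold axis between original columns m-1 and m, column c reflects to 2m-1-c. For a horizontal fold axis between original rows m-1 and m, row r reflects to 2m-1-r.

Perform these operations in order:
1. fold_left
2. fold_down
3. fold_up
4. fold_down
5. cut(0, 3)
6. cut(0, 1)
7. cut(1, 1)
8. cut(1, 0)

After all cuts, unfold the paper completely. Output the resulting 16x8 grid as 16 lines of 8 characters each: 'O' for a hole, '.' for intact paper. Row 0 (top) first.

Answer: OO....OO
.O.OO.O.
.O.OO.O.
OO....OO
OO....OO
.O.OO.O.
.O.OO.O.
OO....OO
OO....OO
.O.OO.O.
.O.OO.O.
OO....OO
OO....OO
.O.OO.O.
.O.OO.O.
OO....OO

Derivation:
Op 1 fold_left: fold axis v@4; visible region now rows[0,16) x cols[0,4) = 16x4
Op 2 fold_down: fold axis h@8; visible region now rows[8,16) x cols[0,4) = 8x4
Op 3 fold_up: fold axis h@12; visible region now rows[8,12) x cols[0,4) = 4x4
Op 4 fold_down: fold axis h@10; visible region now rows[10,12) x cols[0,4) = 2x4
Op 5 cut(0, 3): punch at orig (10,3); cuts so far [(10, 3)]; region rows[10,12) x cols[0,4) = 2x4
Op 6 cut(0, 1): punch at orig (10,1); cuts so far [(10, 1), (10, 3)]; region rows[10,12) x cols[0,4) = 2x4
Op 7 cut(1, 1): punch at orig (11,1); cuts so far [(10, 1), (10, 3), (11, 1)]; region rows[10,12) x cols[0,4) = 2x4
Op 8 cut(1, 0): punch at orig (11,0); cuts so far [(10, 1), (10, 3), (11, 0), (11, 1)]; region rows[10,12) x cols[0,4) = 2x4
Unfold 1 (reflect across h@10): 8 holes -> [(8, 0), (8, 1), (9, 1), (9, 3), (10, 1), (10, 3), (11, 0), (11, 1)]
Unfold 2 (reflect across h@12): 16 holes -> [(8, 0), (8, 1), (9, 1), (9, 3), (10, 1), (10, 3), (11, 0), (11, 1), (12, 0), (12, 1), (13, 1), (13, 3), (14, 1), (14, 3), (15, 0), (15, 1)]
Unfold 3 (reflect across h@8): 32 holes -> [(0, 0), (0, 1), (1, 1), (1, 3), (2, 1), (2, 3), (3, 0), (3, 1), (4, 0), (4, 1), (5, 1), (5, 3), (6, 1), (6, 3), (7, 0), (7, 1), (8, 0), (8, 1), (9, 1), (9, 3), (10, 1), (10, 3), (11, 0), (11, 1), (12, 0), (12, 1), (13, 1), (13, 3), (14, 1), (14, 3), (15, 0), (15, 1)]
Unfold 4 (reflect across v@4): 64 holes -> [(0, 0), (0, 1), (0, 6), (0, 7), (1, 1), (1, 3), (1, 4), (1, 6), (2, 1), (2, 3), (2, 4), (2, 6), (3, 0), (3, 1), (3, 6), (3, 7), (4, 0), (4, 1), (4, 6), (4, 7), (5, 1), (5, 3), (5, 4), (5, 6), (6, 1), (6, 3), (6, 4), (6, 6), (7, 0), (7, 1), (7, 6), (7, 7), (8, 0), (8, 1), (8, 6), (8, 7), (9, 1), (9, 3), (9, 4), (9, 6), (10, 1), (10, 3), (10, 4), (10, 6), (11, 0), (11, 1), (11, 6), (11, 7), (12, 0), (12, 1), (12, 6), (12, 7), (13, 1), (13, 3), (13, 4), (13, 6), (14, 1), (14, 3), (14, 4), (14, 6), (15, 0), (15, 1), (15, 6), (15, 7)]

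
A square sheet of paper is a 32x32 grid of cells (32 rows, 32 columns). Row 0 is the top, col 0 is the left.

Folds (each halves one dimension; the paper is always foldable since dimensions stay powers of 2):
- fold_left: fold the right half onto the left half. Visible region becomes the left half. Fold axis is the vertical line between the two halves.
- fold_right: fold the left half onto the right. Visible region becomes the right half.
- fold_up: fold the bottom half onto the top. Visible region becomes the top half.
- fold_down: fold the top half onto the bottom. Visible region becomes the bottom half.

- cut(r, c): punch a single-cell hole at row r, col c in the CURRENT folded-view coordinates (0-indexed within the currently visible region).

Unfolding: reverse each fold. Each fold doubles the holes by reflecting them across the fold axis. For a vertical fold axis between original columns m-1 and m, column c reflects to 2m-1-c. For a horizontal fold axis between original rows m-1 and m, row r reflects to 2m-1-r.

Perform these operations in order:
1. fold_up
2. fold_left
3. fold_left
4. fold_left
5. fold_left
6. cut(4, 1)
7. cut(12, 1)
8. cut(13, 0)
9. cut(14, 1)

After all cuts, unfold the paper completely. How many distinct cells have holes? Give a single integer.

Op 1 fold_up: fold axis h@16; visible region now rows[0,16) x cols[0,32) = 16x32
Op 2 fold_left: fold axis v@16; visible region now rows[0,16) x cols[0,16) = 16x16
Op 3 fold_left: fold axis v@8; visible region now rows[0,16) x cols[0,8) = 16x8
Op 4 fold_left: fold axis v@4; visible region now rows[0,16) x cols[0,4) = 16x4
Op 5 fold_left: fold axis v@2; visible region now rows[0,16) x cols[0,2) = 16x2
Op 6 cut(4, 1): punch at orig (4,1); cuts so far [(4, 1)]; region rows[0,16) x cols[0,2) = 16x2
Op 7 cut(12, 1): punch at orig (12,1); cuts so far [(4, 1), (12, 1)]; region rows[0,16) x cols[0,2) = 16x2
Op 8 cut(13, 0): punch at orig (13,0); cuts so far [(4, 1), (12, 1), (13, 0)]; region rows[0,16) x cols[0,2) = 16x2
Op 9 cut(14, 1): punch at orig (14,1); cuts so far [(4, 1), (12, 1), (13, 0), (14, 1)]; region rows[0,16) x cols[0,2) = 16x2
Unfold 1 (reflect across v@2): 8 holes -> [(4, 1), (4, 2), (12, 1), (12, 2), (13, 0), (13, 3), (14, 1), (14, 2)]
Unfold 2 (reflect across v@4): 16 holes -> [(4, 1), (4, 2), (4, 5), (4, 6), (12, 1), (12, 2), (12, 5), (12, 6), (13, 0), (13, 3), (13, 4), (13, 7), (14, 1), (14, 2), (14, 5), (14, 6)]
Unfold 3 (reflect across v@8): 32 holes -> [(4, 1), (4, 2), (4, 5), (4, 6), (4, 9), (4, 10), (4, 13), (4, 14), (12, 1), (12, 2), (12, 5), (12, 6), (12, 9), (12, 10), (12, 13), (12, 14), (13, 0), (13, 3), (13, 4), (13, 7), (13, 8), (13, 11), (13, 12), (13, 15), (14, 1), (14, 2), (14, 5), (14, 6), (14, 9), (14, 10), (14, 13), (14, 14)]
Unfold 4 (reflect across v@16): 64 holes -> [(4, 1), (4, 2), (4, 5), (4, 6), (4, 9), (4, 10), (4, 13), (4, 14), (4, 17), (4, 18), (4, 21), (4, 22), (4, 25), (4, 26), (4, 29), (4, 30), (12, 1), (12, 2), (12, 5), (12, 6), (12, 9), (12, 10), (12, 13), (12, 14), (12, 17), (12, 18), (12, 21), (12, 22), (12, 25), (12, 26), (12, 29), (12, 30), (13, 0), (13, 3), (13, 4), (13, 7), (13, 8), (13, 11), (13, 12), (13, 15), (13, 16), (13, 19), (13, 20), (13, 23), (13, 24), (13, 27), (13, 28), (13, 31), (14, 1), (14, 2), (14, 5), (14, 6), (14, 9), (14, 10), (14, 13), (14, 14), (14, 17), (14, 18), (14, 21), (14, 22), (14, 25), (14, 26), (14, 29), (14, 30)]
Unfold 5 (reflect across h@16): 128 holes -> [(4, 1), (4, 2), (4, 5), (4, 6), (4, 9), (4, 10), (4, 13), (4, 14), (4, 17), (4, 18), (4, 21), (4, 22), (4, 25), (4, 26), (4, 29), (4, 30), (12, 1), (12, 2), (12, 5), (12, 6), (12, 9), (12, 10), (12, 13), (12, 14), (12, 17), (12, 18), (12, 21), (12, 22), (12, 25), (12, 26), (12, 29), (12, 30), (13, 0), (13, 3), (13, 4), (13, 7), (13, 8), (13, 11), (13, 12), (13, 15), (13, 16), (13, 19), (13, 20), (13, 23), (13, 24), (13, 27), (13, 28), (13, 31), (14, 1), (14, 2), (14, 5), (14, 6), (14, 9), (14, 10), (14, 13), (14, 14), (14, 17), (14, 18), (14, 21), (14, 22), (14, 25), (14, 26), (14, 29), (14, 30), (17, 1), (17, 2), (17, 5), (17, 6), (17, 9), (17, 10), (17, 13), (17, 14), (17, 17), (17, 18), (17, 21), (17, 22), (17, 25), (17, 26), (17, 29), (17, 30), (18, 0), (18, 3), (18, 4), (18, 7), (18, 8), (18, 11), (18, 12), (18, 15), (18, 16), (18, 19), (18, 20), (18, 23), (18, 24), (18, 27), (18, 28), (18, 31), (19, 1), (19, 2), (19, 5), (19, 6), (19, 9), (19, 10), (19, 13), (19, 14), (19, 17), (19, 18), (19, 21), (19, 22), (19, 25), (19, 26), (19, 29), (19, 30), (27, 1), (27, 2), (27, 5), (27, 6), (27, 9), (27, 10), (27, 13), (27, 14), (27, 17), (27, 18), (27, 21), (27, 22), (27, 25), (27, 26), (27, 29), (27, 30)]

Answer: 128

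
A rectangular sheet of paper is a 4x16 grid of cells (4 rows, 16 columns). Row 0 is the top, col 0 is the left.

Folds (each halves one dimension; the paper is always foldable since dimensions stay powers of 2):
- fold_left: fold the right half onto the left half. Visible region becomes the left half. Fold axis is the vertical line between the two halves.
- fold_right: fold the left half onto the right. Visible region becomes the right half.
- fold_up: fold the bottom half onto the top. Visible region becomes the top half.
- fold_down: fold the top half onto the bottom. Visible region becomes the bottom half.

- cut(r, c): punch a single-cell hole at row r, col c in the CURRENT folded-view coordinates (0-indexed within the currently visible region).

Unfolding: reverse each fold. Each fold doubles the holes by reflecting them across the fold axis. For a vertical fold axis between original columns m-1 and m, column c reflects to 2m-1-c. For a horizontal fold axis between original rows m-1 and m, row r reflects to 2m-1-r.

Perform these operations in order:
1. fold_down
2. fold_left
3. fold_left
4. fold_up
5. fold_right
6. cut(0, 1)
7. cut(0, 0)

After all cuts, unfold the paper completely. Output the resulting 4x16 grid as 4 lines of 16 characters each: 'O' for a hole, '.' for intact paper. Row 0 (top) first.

Op 1 fold_down: fold axis h@2; visible region now rows[2,4) x cols[0,16) = 2x16
Op 2 fold_left: fold axis v@8; visible region now rows[2,4) x cols[0,8) = 2x8
Op 3 fold_left: fold axis v@4; visible region now rows[2,4) x cols[0,4) = 2x4
Op 4 fold_up: fold axis h@3; visible region now rows[2,3) x cols[0,4) = 1x4
Op 5 fold_right: fold axis v@2; visible region now rows[2,3) x cols[2,4) = 1x2
Op 6 cut(0, 1): punch at orig (2,3); cuts so far [(2, 3)]; region rows[2,3) x cols[2,4) = 1x2
Op 7 cut(0, 0): punch at orig (2,2); cuts so far [(2, 2), (2, 3)]; region rows[2,3) x cols[2,4) = 1x2
Unfold 1 (reflect across v@2): 4 holes -> [(2, 0), (2, 1), (2, 2), (2, 3)]
Unfold 2 (reflect across h@3): 8 holes -> [(2, 0), (2, 1), (2, 2), (2, 3), (3, 0), (3, 1), (3, 2), (3, 3)]
Unfold 3 (reflect across v@4): 16 holes -> [(2, 0), (2, 1), (2, 2), (2, 3), (2, 4), (2, 5), (2, 6), (2, 7), (3, 0), (3, 1), (3, 2), (3, 3), (3, 4), (3, 5), (3, 6), (3, 7)]
Unfold 4 (reflect across v@8): 32 holes -> [(2, 0), (2, 1), (2, 2), (2, 3), (2, 4), (2, 5), (2, 6), (2, 7), (2, 8), (2, 9), (2, 10), (2, 11), (2, 12), (2, 13), (2, 14), (2, 15), (3, 0), (3, 1), (3, 2), (3, 3), (3, 4), (3, 5), (3, 6), (3, 7), (3, 8), (3, 9), (3, 10), (3, 11), (3, 12), (3, 13), (3, 14), (3, 15)]
Unfold 5 (reflect across h@2): 64 holes -> [(0, 0), (0, 1), (0, 2), (0, 3), (0, 4), (0, 5), (0, 6), (0, 7), (0, 8), (0, 9), (0, 10), (0, 11), (0, 12), (0, 13), (0, 14), (0, 15), (1, 0), (1, 1), (1, 2), (1, 3), (1, 4), (1, 5), (1, 6), (1, 7), (1, 8), (1, 9), (1, 10), (1, 11), (1, 12), (1, 13), (1, 14), (1, 15), (2, 0), (2, 1), (2, 2), (2, 3), (2, 4), (2, 5), (2, 6), (2, 7), (2, 8), (2, 9), (2, 10), (2, 11), (2, 12), (2, 13), (2, 14), (2, 15), (3, 0), (3, 1), (3, 2), (3, 3), (3, 4), (3, 5), (3, 6), (3, 7), (3, 8), (3, 9), (3, 10), (3, 11), (3, 12), (3, 13), (3, 14), (3, 15)]

Answer: OOOOOOOOOOOOOOOO
OOOOOOOOOOOOOOOO
OOOOOOOOOOOOOOOO
OOOOOOOOOOOOOOOO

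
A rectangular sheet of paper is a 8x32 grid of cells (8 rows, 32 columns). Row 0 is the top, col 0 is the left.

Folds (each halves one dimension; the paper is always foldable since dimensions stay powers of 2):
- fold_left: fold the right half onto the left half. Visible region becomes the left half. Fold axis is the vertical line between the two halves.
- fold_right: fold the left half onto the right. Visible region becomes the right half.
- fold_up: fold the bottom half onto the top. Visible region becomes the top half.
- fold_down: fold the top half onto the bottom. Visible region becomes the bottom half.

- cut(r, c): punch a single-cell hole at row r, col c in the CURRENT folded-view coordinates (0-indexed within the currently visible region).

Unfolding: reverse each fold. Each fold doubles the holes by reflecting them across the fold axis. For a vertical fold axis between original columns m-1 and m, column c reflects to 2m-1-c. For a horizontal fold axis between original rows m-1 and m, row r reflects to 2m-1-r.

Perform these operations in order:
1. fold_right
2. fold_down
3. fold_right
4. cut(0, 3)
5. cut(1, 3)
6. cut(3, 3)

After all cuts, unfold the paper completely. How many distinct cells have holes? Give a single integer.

Op 1 fold_right: fold axis v@16; visible region now rows[0,8) x cols[16,32) = 8x16
Op 2 fold_down: fold axis h@4; visible region now rows[4,8) x cols[16,32) = 4x16
Op 3 fold_right: fold axis v@24; visible region now rows[4,8) x cols[24,32) = 4x8
Op 4 cut(0, 3): punch at orig (4,27); cuts so far [(4, 27)]; region rows[4,8) x cols[24,32) = 4x8
Op 5 cut(1, 3): punch at orig (5,27); cuts so far [(4, 27), (5, 27)]; region rows[4,8) x cols[24,32) = 4x8
Op 6 cut(3, 3): punch at orig (7,27); cuts so far [(4, 27), (5, 27), (7, 27)]; region rows[4,8) x cols[24,32) = 4x8
Unfold 1 (reflect across v@24): 6 holes -> [(4, 20), (4, 27), (5, 20), (5, 27), (7, 20), (7, 27)]
Unfold 2 (reflect across h@4): 12 holes -> [(0, 20), (0, 27), (2, 20), (2, 27), (3, 20), (3, 27), (4, 20), (4, 27), (5, 20), (5, 27), (7, 20), (7, 27)]
Unfold 3 (reflect across v@16): 24 holes -> [(0, 4), (0, 11), (0, 20), (0, 27), (2, 4), (2, 11), (2, 20), (2, 27), (3, 4), (3, 11), (3, 20), (3, 27), (4, 4), (4, 11), (4, 20), (4, 27), (5, 4), (5, 11), (5, 20), (5, 27), (7, 4), (7, 11), (7, 20), (7, 27)]

Answer: 24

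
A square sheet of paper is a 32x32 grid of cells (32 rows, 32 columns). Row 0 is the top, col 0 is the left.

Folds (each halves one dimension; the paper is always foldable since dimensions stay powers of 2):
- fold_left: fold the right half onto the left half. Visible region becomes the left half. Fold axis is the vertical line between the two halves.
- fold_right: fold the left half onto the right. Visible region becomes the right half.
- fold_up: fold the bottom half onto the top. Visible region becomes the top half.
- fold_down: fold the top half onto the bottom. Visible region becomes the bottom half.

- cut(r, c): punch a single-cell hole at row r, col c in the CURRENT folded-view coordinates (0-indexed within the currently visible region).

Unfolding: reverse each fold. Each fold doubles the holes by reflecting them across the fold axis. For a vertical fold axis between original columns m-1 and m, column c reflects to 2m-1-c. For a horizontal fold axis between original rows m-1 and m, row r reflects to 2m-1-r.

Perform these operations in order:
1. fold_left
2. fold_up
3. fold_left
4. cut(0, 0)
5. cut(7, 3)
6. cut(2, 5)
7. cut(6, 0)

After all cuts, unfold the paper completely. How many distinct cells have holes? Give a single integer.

Op 1 fold_left: fold axis v@16; visible region now rows[0,32) x cols[0,16) = 32x16
Op 2 fold_up: fold axis h@16; visible region now rows[0,16) x cols[0,16) = 16x16
Op 3 fold_left: fold axis v@8; visible region now rows[0,16) x cols[0,8) = 16x8
Op 4 cut(0, 0): punch at orig (0,0); cuts so far [(0, 0)]; region rows[0,16) x cols[0,8) = 16x8
Op 5 cut(7, 3): punch at orig (7,3); cuts so far [(0, 0), (7, 3)]; region rows[0,16) x cols[0,8) = 16x8
Op 6 cut(2, 5): punch at orig (2,5); cuts so far [(0, 0), (2, 5), (7, 3)]; region rows[0,16) x cols[0,8) = 16x8
Op 7 cut(6, 0): punch at orig (6,0); cuts so far [(0, 0), (2, 5), (6, 0), (7, 3)]; region rows[0,16) x cols[0,8) = 16x8
Unfold 1 (reflect across v@8): 8 holes -> [(0, 0), (0, 15), (2, 5), (2, 10), (6, 0), (6, 15), (7, 3), (7, 12)]
Unfold 2 (reflect across h@16): 16 holes -> [(0, 0), (0, 15), (2, 5), (2, 10), (6, 0), (6, 15), (7, 3), (7, 12), (24, 3), (24, 12), (25, 0), (25, 15), (29, 5), (29, 10), (31, 0), (31, 15)]
Unfold 3 (reflect across v@16): 32 holes -> [(0, 0), (0, 15), (0, 16), (0, 31), (2, 5), (2, 10), (2, 21), (2, 26), (6, 0), (6, 15), (6, 16), (6, 31), (7, 3), (7, 12), (7, 19), (7, 28), (24, 3), (24, 12), (24, 19), (24, 28), (25, 0), (25, 15), (25, 16), (25, 31), (29, 5), (29, 10), (29, 21), (29, 26), (31, 0), (31, 15), (31, 16), (31, 31)]

Answer: 32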